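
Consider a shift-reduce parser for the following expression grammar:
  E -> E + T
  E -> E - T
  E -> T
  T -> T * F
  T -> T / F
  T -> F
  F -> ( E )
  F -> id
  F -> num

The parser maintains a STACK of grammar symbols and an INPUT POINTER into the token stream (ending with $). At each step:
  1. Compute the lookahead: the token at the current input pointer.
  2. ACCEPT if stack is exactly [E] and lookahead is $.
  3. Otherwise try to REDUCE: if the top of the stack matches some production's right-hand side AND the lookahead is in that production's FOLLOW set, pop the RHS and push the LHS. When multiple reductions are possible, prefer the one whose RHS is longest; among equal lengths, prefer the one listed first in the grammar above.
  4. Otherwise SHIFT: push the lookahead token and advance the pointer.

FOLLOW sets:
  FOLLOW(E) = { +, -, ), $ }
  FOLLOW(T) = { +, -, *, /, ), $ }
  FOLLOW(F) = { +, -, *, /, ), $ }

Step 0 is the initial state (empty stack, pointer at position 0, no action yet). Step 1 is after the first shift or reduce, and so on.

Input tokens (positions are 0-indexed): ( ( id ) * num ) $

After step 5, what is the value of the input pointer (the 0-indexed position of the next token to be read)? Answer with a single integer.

Answer: 3

Derivation:
Step 1: shift (. Stack=[(] ptr=1 lookahead=( remaining=[( id ) * num ) $]
Step 2: shift (. Stack=[( (] ptr=2 lookahead=id remaining=[id ) * num ) $]
Step 3: shift id. Stack=[( ( id] ptr=3 lookahead=) remaining=[) * num ) $]
Step 4: reduce F->id. Stack=[( ( F] ptr=3 lookahead=) remaining=[) * num ) $]
Step 5: reduce T->F. Stack=[( ( T] ptr=3 lookahead=) remaining=[) * num ) $]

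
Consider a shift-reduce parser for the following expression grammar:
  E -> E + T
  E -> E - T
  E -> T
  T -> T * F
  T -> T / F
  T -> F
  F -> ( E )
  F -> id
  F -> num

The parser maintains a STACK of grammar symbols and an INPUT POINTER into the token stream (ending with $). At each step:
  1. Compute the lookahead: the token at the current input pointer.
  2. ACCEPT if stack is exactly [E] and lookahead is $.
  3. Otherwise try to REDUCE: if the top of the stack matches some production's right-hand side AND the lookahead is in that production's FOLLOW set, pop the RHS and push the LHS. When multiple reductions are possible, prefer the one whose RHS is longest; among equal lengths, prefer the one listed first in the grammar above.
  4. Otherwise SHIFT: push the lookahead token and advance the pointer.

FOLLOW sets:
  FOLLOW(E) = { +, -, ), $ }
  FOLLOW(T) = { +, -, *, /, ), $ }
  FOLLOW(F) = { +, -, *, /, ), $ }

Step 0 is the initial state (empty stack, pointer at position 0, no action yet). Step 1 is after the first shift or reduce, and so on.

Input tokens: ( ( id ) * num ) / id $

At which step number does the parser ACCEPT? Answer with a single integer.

Answer: 23

Derivation:
Step 1: shift (. Stack=[(] ptr=1 lookahead=( remaining=[( id ) * num ) / id $]
Step 2: shift (. Stack=[( (] ptr=2 lookahead=id remaining=[id ) * num ) / id $]
Step 3: shift id. Stack=[( ( id] ptr=3 lookahead=) remaining=[) * num ) / id $]
Step 4: reduce F->id. Stack=[( ( F] ptr=3 lookahead=) remaining=[) * num ) / id $]
Step 5: reduce T->F. Stack=[( ( T] ptr=3 lookahead=) remaining=[) * num ) / id $]
Step 6: reduce E->T. Stack=[( ( E] ptr=3 lookahead=) remaining=[) * num ) / id $]
Step 7: shift ). Stack=[( ( E )] ptr=4 lookahead=* remaining=[* num ) / id $]
Step 8: reduce F->( E ). Stack=[( F] ptr=4 lookahead=* remaining=[* num ) / id $]
Step 9: reduce T->F. Stack=[( T] ptr=4 lookahead=* remaining=[* num ) / id $]
Step 10: shift *. Stack=[( T *] ptr=5 lookahead=num remaining=[num ) / id $]
Step 11: shift num. Stack=[( T * num] ptr=6 lookahead=) remaining=[) / id $]
Step 12: reduce F->num. Stack=[( T * F] ptr=6 lookahead=) remaining=[) / id $]
Step 13: reduce T->T * F. Stack=[( T] ptr=6 lookahead=) remaining=[) / id $]
Step 14: reduce E->T. Stack=[( E] ptr=6 lookahead=) remaining=[) / id $]
Step 15: shift ). Stack=[( E )] ptr=7 lookahead=/ remaining=[/ id $]
Step 16: reduce F->( E ). Stack=[F] ptr=7 lookahead=/ remaining=[/ id $]
Step 17: reduce T->F. Stack=[T] ptr=7 lookahead=/ remaining=[/ id $]
Step 18: shift /. Stack=[T /] ptr=8 lookahead=id remaining=[id $]
Step 19: shift id. Stack=[T / id] ptr=9 lookahead=$ remaining=[$]
Step 20: reduce F->id. Stack=[T / F] ptr=9 lookahead=$ remaining=[$]
Step 21: reduce T->T / F. Stack=[T] ptr=9 lookahead=$ remaining=[$]
Step 22: reduce E->T. Stack=[E] ptr=9 lookahead=$ remaining=[$]
Step 23: accept. Stack=[E] ptr=9 lookahead=$ remaining=[$]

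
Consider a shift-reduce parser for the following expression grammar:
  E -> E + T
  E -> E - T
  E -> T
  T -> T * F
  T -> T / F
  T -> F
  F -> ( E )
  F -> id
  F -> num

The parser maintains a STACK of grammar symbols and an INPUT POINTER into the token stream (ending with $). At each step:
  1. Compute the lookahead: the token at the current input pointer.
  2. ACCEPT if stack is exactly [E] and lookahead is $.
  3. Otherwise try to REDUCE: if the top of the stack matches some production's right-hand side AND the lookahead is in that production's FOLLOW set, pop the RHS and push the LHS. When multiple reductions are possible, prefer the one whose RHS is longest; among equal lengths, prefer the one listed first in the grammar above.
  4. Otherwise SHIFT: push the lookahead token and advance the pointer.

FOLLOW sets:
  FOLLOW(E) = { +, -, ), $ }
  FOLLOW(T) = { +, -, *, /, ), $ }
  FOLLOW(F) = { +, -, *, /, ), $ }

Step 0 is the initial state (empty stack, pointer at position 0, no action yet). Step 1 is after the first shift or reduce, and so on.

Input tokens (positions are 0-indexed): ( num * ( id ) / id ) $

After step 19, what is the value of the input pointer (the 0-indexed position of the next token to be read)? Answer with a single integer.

Answer: 9

Derivation:
Step 1: shift (. Stack=[(] ptr=1 lookahead=num remaining=[num * ( id ) / id ) $]
Step 2: shift num. Stack=[( num] ptr=2 lookahead=* remaining=[* ( id ) / id ) $]
Step 3: reduce F->num. Stack=[( F] ptr=2 lookahead=* remaining=[* ( id ) / id ) $]
Step 4: reduce T->F. Stack=[( T] ptr=2 lookahead=* remaining=[* ( id ) / id ) $]
Step 5: shift *. Stack=[( T *] ptr=3 lookahead=( remaining=[( id ) / id ) $]
Step 6: shift (. Stack=[( T * (] ptr=4 lookahead=id remaining=[id ) / id ) $]
Step 7: shift id. Stack=[( T * ( id] ptr=5 lookahead=) remaining=[) / id ) $]
Step 8: reduce F->id. Stack=[( T * ( F] ptr=5 lookahead=) remaining=[) / id ) $]
Step 9: reduce T->F. Stack=[( T * ( T] ptr=5 lookahead=) remaining=[) / id ) $]
Step 10: reduce E->T. Stack=[( T * ( E] ptr=5 lookahead=) remaining=[) / id ) $]
Step 11: shift ). Stack=[( T * ( E )] ptr=6 lookahead=/ remaining=[/ id ) $]
Step 12: reduce F->( E ). Stack=[( T * F] ptr=6 lookahead=/ remaining=[/ id ) $]
Step 13: reduce T->T * F. Stack=[( T] ptr=6 lookahead=/ remaining=[/ id ) $]
Step 14: shift /. Stack=[( T /] ptr=7 lookahead=id remaining=[id ) $]
Step 15: shift id. Stack=[( T / id] ptr=8 lookahead=) remaining=[) $]
Step 16: reduce F->id. Stack=[( T / F] ptr=8 lookahead=) remaining=[) $]
Step 17: reduce T->T / F. Stack=[( T] ptr=8 lookahead=) remaining=[) $]
Step 18: reduce E->T. Stack=[( E] ptr=8 lookahead=) remaining=[) $]
Step 19: shift ). Stack=[( E )] ptr=9 lookahead=$ remaining=[$]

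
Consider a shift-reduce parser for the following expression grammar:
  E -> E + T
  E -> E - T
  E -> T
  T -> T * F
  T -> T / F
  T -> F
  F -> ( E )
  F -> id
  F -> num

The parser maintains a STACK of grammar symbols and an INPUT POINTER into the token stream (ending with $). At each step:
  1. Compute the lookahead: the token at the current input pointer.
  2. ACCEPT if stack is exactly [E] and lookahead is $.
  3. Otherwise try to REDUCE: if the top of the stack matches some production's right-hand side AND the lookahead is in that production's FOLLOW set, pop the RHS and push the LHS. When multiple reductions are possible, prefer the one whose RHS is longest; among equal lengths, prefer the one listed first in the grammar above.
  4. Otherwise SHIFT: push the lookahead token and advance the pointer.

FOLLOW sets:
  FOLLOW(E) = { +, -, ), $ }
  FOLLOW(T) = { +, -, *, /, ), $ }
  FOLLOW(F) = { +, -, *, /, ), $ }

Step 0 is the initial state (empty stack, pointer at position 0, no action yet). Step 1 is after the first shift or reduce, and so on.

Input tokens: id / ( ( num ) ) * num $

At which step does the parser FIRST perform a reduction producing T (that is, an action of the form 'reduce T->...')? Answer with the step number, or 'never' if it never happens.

Answer: 3

Derivation:
Step 1: shift id. Stack=[id] ptr=1 lookahead=/ remaining=[/ ( ( num ) ) * num $]
Step 2: reduce F->id. Stack=[F] ptr=1 lookahead=/ remaining=[/ ( ( num ) ) * num $]
Step 3: reduce T->F. Stack=[T] ptr=1 lookahead=/ remaining=[/ ( ( num ) ) * num $]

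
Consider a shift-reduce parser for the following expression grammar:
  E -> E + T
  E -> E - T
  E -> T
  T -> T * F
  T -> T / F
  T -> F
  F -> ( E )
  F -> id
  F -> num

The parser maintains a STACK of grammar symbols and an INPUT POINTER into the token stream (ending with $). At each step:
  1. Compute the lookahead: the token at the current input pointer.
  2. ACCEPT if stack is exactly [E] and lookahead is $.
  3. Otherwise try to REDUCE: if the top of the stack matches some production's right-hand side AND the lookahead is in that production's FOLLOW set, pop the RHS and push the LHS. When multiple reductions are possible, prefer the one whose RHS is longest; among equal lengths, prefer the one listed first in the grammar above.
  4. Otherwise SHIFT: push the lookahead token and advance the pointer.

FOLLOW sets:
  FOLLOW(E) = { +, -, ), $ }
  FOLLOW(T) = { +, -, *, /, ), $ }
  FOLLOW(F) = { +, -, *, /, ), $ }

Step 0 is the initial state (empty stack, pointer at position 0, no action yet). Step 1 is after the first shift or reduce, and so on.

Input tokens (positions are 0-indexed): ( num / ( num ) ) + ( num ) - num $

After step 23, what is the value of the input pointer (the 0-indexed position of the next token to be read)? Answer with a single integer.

Answer: 10

Derivation:
Step 1: shift (. Stack=[(] ptr=1 lookahead=num remaining=[num / ( num ) ) + ( num ) - num $]
Step 2: shift num. Stack=[( num] ptr=2 lookahead=/ remaining=[/ ( num ) ) + ( num ) - num $]
Step 3: reduce F->num. Stack=[( F] ptr=2 lookahead=/ remaining=[/ ( num ) ) + ( num ) - num $]
Step 4: reduce T->F. Stack=[( T] ptr=2 lookahead=/ remaining=[/ ( num ) ) + ( num ) - num $]
Step 5: shift /. Stack=[( T /] ptr=3 lookahead=( remaining=[( num ) ) + ( num ) - num $]
Step 6: shift (. Stack=[( T / (] ptr=4 lookahead=num remaining=[num ) ) + ( num ) - num $]
Step 7: shift num. Stack=[( T / ( num] ptr=5 lookahead=) remaining=[) ) + ( num ) - num $]
Step 8: reduce F->num. Stack=[( T / ( F] ptr=5 lookahead=) remaining=[) ) + ( num ) - num $]
Step 9: reduce T->F. Stack=[( T / ( T] ptr=5 lookahead=) remaining=[) ) + ( num ) - num $]
Step 10: reduce E->T. Stack=[( T / ( E] ptr=5 lookahead=) remaining=[) ) + ( num ) - num $]
Step 11: shift ). Stack=[( T / ( E )] ptr=6 lookahead=) remaining=[) + ( num ) - num $]
Step 12: reduce F->( E ). Stack=[( T / F] ptr=6 lookahead=) remaining=[) + ( num ) - num $]
Step 13: reduce T->T / F. Stack=[( T] ptr=6 lookahead=) remaining=[) + ( num ) - num $]
Step 14: reduce E->T. Stack=[( E] ptr=6 lookahead=) remaining=[) + ( num ) - num $]
Step 15: shift ). Stack=[( E )] ptr=7 lookahead=+ remaining=[+ ( num ) - num $]
Step 16: reduce F->( E ). Stack=[F] ptr=7 lookahead=+ remaining=[+ ( num ) - num $]
Step 17: reduce T->F. Stack=[T] ptr=7 lookahead=+ remaining=[+ ( num ) - num $]
Step 18: reduce E->T. Stack=[E] ptr=7 lookahead=+ remaining=[+ ( num ) - num $]
Step 19: shift +. Stack=[E +] ptr=8 lookahead=( remaining=[( num ) - num $]
Step 20: shift (. Stack=[E + (] ptr=9 lookahead=num remaining=[num ) - num $]
Step 21: shift num. Stack=[E + ( num] ptr=10 lookahead=) remaining=[) - num $]
Step 22: reduce F->num. Stack=[E + ( F] ptr=10 lookahead=) remaining=[) - num $]
Step 23: reduce T->F. Stack=[E + ( T] ptr=10 lookahead=) remaining=[) - num $]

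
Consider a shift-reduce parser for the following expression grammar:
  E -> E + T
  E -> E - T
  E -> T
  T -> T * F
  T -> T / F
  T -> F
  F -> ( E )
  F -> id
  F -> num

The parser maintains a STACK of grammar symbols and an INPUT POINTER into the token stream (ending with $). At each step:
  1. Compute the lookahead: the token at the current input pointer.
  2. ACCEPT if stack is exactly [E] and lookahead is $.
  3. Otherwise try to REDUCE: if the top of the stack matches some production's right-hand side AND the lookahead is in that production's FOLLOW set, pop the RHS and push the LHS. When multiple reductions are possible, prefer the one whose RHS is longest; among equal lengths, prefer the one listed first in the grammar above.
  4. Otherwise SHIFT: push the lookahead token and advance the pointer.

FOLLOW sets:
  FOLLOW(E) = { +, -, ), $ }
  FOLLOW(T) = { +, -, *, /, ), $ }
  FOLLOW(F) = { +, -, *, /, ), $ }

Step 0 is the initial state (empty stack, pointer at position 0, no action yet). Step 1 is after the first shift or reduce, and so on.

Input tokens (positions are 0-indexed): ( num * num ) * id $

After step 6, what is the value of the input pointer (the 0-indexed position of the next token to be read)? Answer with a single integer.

Step 1: shift (. Stack=[(] ptr=1 lookahead=num remaining=[num * num ) * id $]
Step 2: shift num. Stack=[( num] ptr=2 lookahead=* remaining=[* num ) * id $]
Step 3: reduce F->num. Stack=[( F] ptr=2 lookahead=* remaining=[* num ) * id $]
Step 4: reduce T->F. Stack=[( T] ptr=2 lookahead=* remaining=[* num ) * id $]
Step 5: shift *. Stack=[( T *] ptr=3 lookahead=num remaining=[num ) * id $]
Step 6: shift num. Stack=[( T * num] ptr=4 lookahead=) remaining=[) * id $]

Answer: 4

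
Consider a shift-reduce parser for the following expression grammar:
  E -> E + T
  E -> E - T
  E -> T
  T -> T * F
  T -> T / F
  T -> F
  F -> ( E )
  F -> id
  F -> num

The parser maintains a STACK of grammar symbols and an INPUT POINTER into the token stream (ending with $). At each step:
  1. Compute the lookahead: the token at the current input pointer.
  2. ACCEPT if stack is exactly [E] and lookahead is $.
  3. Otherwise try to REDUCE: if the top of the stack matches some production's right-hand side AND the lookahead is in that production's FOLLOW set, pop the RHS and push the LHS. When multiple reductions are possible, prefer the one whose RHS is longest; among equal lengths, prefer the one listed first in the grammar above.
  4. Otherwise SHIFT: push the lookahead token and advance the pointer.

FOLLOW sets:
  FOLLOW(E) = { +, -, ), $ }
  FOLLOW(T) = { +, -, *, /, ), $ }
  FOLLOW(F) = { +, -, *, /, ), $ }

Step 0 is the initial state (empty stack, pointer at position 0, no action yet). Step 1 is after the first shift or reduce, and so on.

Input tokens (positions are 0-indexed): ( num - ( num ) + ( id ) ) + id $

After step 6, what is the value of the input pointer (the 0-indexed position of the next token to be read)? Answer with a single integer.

Answer: 3

Derivation:
Step 1: shift (. Stack=[(] ptr=1 lookahead=num remaining=[num - ( num ) + ( id ) ) + id $]
Step 2: shift num. Stack=[( num] ptr=2 lookahead=- remaining=[- ( num ) + ( id ) ) + id $]
Step 3: reduce F->num. Stack=[( F] ptr=2 lookahead=- remaining=[- ( num ) + ( id ) ) + id $]
Step 4: reduce T->F. Stack=[( T] ptr=2 lookahead=- remaining=[- ( num ) + ( id ) ) + id $]
Step 5: reduce E->T. Stack=[( E] ptr=2 lookahead=- remaining=[- ( num ) + ( id ) ) + id $]
Step 6: shift -. Stack=[( E -] ptr=3 lookahead=( remaining=[( num ) + ( id ) ) + id $]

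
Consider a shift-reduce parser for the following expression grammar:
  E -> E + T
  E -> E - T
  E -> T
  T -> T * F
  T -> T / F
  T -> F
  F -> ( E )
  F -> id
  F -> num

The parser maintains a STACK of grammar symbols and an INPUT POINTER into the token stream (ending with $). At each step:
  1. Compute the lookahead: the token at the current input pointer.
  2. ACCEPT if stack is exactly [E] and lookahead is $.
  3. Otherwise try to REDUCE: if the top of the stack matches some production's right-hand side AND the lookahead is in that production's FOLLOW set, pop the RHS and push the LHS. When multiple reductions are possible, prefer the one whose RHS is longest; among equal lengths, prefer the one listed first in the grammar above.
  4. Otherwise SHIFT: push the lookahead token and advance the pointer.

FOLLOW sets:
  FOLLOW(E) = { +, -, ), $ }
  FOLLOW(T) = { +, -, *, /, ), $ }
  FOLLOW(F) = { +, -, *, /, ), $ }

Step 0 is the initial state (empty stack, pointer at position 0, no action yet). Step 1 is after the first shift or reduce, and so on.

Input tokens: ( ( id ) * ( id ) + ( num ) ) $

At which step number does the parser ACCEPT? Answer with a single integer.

Answer: 34

Derivation:
Step 1: shift (. Stack=[(] ptr=1 lookahead=( remaining=[( id ) * ( id ) + ( num ) ) $]
Step 2: shift (. Stack=[( (] ptr=2 lookahead=id remaining=[id ) * ( id ) + ( num ) ) $]
Step 3: shift id. Stack=[( ( id] ptr=3 lookahead=) remaining=[) * ( id ) + ( num ) ) $]
Step 4: reduce F->id. Stack=[( ( F] ptr=3 lookahead=) remaining=[) * ( id ) + ( num ) ) $]
Step 5: reduce T->F. Stack=[( ( T] ptr=3 lookahead=) remaining=[) * ( id ) + ( num ) ) $]
Step 6: reduce E->T. Stack=[( ( E] ptr=3 lookahead=) remaining=[) * ( id ) + ( num ) ) $]
Step 7: shift ). Stack=[( ( E )] ptr=4 lookahead=* remaining=[* ( id ) + ( num ) ) $]
Step 8: reduce F->( E ). Stack=[( F] ptr=4 lookahead=* remaining=[* ( id ) + ( num ) ) $]
Step 9: reduce T->F. Stack=[( T] ptr=4 lookahead=* remaining=[* ( id ) + ( num ) ) $]
Step 10: shift *. Stack=[( T *] ptr=5 lookahead=( remaining=[( id ) + ( num ) ) $]
Step 11: shift (. Stack=[( T * (] ptr=6 lookahead=id remaining=[id ) + ( num ) ) $]
Step 12: shift id. Stack=[( T * ( id] ptr=7 lookahead=) remaining=[) + ( num ) ) $]
Step 13: reduce F->id. Stack=[( T * ( F] ptr=7 lookahead=) remaining=[) + ( num ) ) $]
Step 14: reduce T->F. Stack=[( T * ( T] ptr=7 lookahead=) remaining=[) + ( num ) ) $]
Step 15: reduce E->T. Stack=[( T * ( E] ptr=7 lookahead=) remaining=[) + ( num ) ) $]
Step 16: shift ). Stack=[( T * ( E )] ptr=8 lookahead=+ remaining=[+ ( num ) ) $]
Step 17: reduce F->( E ). Stack=[( T * F] ptr=8 lookahead=+ remaining=[+ ( num ) ) $]
Step 18: reduce T->T * F. Stack=[( T] ptr=8 lookahead=+ remaining=[+ ( num ) ) $]
Step 19: reduce E->T. Stack=[( E] ptr=8 lookahead=+ remaining=[+ ( num ) ) $]
Step 20: shift +. Stack=[( E +] ptr=9 lookahead=( remaining=[( num ) ) $]
Step 21: shift (. Stack=[( E + (] ptr=10 lookahead=num remaining=[num ) ) $]
Step 22: shift num. Stack=[( E + ( num] ptr=11 lookahead=) remaining=[) ) $]
Step 23: reduce F->num. Stack=[( E + ( F] ptr=11 lookahead=) remaining=[) ) $]
Step 24: reduce T->F. Stack=[( E + ( T] ptr=11 lookahead=) remaining=[) ) $]
Step 25: reduce E->T. Stack=[( E + ( E] ptr=11 lookahead=) remaining=[) ) $]
Step 26: shift ). Stack=[( E + ( E )] ptr=12 lookahead=) remaining=[) $]
Step 27: reduce F->( E ). Stack=[( E + F] ptr=12 lookahead=) remaining=[) $]
Step 28: reduce T->F. Stack=[( E + T] ptr=12 lookahead=) remaining=[) $]
Step 29: reduce E->E + T. Stack=[( E] ptr=12 lookahead=) remaining=[) $]
Step 30: shift ). Stack=[( E )] ptr=13 lookahead=$ remaining=[$]
Step 31: reduce F->( E ). Stack=[F] ptr=13 lookahead=$ remaining=[$]
Step 32: reduce T->F. Stack=[T] ptr=13 lookahead=$ remaining=[$]
Step 33: reduce E->T. Stack=[E] ptr=13 lookahead=$ remaining=[$]
Step 34: accept. Stack=[E] ptr=13 lookahead=$ remaining=[$]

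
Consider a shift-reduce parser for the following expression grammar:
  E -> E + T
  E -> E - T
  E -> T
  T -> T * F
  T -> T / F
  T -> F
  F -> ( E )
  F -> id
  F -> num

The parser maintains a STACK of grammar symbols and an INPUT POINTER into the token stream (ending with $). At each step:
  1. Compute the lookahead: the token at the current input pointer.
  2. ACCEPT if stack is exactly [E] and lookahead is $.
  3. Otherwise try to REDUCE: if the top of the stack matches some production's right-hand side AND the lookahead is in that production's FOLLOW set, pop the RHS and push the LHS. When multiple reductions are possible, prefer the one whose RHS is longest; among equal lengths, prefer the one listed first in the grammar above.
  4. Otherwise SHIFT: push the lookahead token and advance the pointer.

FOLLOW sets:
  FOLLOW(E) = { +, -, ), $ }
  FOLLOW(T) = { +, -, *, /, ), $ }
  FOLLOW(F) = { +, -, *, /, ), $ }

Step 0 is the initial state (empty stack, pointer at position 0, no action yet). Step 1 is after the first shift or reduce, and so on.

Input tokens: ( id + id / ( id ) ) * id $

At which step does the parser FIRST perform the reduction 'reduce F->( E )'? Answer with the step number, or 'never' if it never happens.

Answer: 17

Derivation:
Step 1: shift (. Stack=[(] ptr=1 lookahead=id remaining=[id + id / ( id ) ) * id $]
Step 2: shift id. Stack=[( id] ptr=2 lookahead=+ remaining=[+ id / ( id ) ) * id $]
Step 3: reduce F->id. Stack=[( F] ptr=2 lookahead=+ remaining=[+ id / ( id ) ) * id $]
Step 4: reduce T->F. Stack=[( T] ptr=2 lookahead=+ remaining=[+ id / ( id ) ) * id $]
Step 5: reduce E->T. Stack=[( E] ptr=2 lookahead=+ remaining=[+ id / ( id ) ) * id $]
Step 6: shift +. Stack=[( E +] ptr=3 lookahead=id remaining=[id / ( id ) ) * id $]
Step 7: shift id. Stack=[( E + id] ptr=4 lookahead=/ remaining=[/ ( id ) ) * id $]
Step 8: reduce F->id. Stack=[( E + F] ptr=4 lookahead=/ remaining=[/ ( id ) ) * id $]
Step 9: reduce T->F. Stack=[( E + T] ptr=4 lookahead=/ remaining=[/ ( id ) ) * id $]
Step 10: shift /. Stack=[( E + T /] ptr=5 lookahead=( remaining=[( id ) ) * id $]
Step 11: shift (. Stack=[( E + T / (] ptr=6 lookahead=id remaining=[id ) ) * id $]
Step 12: shift id. Stack=[( E + T / ( id] ptr=7 lookahead=) remaining=[) ) * id $]
Step 13: reduce F->id. Stack=[( E + T / ( F] ptr=7 lookahead=) remaining=[) ) * id $]
Step 14: reduce T->F. Stack=[( E + T / ( T] ptr=7 lookahead=) remaining=[) ) * id $]
Step 15: reduce E->T. Stack=[( E + T / ( E] ptr=7 lookahead=) remaining=[) ) * id $]
Step 16: shift ). Stack=[( E + T / ( E )] ptr=8 lookahead=) remaining=[) * id $]
Step 17: reduce F->( E ). Stack=[( E + T / F] ptr=8 lookahead=) remaining=[) * id $]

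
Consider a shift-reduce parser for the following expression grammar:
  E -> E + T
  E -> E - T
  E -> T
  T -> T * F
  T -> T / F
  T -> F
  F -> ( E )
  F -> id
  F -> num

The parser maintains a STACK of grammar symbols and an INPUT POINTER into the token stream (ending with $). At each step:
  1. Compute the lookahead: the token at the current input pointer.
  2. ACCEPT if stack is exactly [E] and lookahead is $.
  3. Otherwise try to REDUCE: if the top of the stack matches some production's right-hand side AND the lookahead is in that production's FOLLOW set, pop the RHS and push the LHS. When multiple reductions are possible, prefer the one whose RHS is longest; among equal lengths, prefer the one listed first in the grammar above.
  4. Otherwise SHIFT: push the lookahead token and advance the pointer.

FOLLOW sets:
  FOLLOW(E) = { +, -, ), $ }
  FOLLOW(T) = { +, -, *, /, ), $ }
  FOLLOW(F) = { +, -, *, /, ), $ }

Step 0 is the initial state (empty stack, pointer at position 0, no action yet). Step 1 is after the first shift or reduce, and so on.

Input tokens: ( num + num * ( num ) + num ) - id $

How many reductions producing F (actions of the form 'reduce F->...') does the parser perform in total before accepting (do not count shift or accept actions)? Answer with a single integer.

Answer: 7

Derivation:
Step 1: shift (. Stack=[(] ptr=1 lookahead=num remaining=[num + num * ( num ) + num ) - id $]
Step 2: shift num. Stack=[( num] ptr=2 lookahead=+ remaining=[+ num * ( num ) + num ) - id $]
Step 3: reduce F->num. Stack=[( F] ptr=2 lookahead=+ remaining=[+ num * ( num ) + num ) - id $]
Step 4: reduce T->F. Stack=[( T] ptr=2 lookahead=+ remaining=[+ num * ( num ) + num ) - id $]
Step 5: reduce E->T. Stack=[( E] ptr=2 lookahead=+ remaining=[+ num * ( num ) + num ) - id $]
Step 6: shift +. Stack=[( E +] ptr=3 lookahead=num remaining=[num * ( num ) + num ) - id $]
Step 7: shift num. Stack=[( E + num] ptr=4 lookahead=* remaining=[* ( num ) + num ) - id $]
Step 8: reduce F->num. Stack=[( E + F] ptr=4 lookahead=* remaining=[* ( num ) + num ) - id $]
Step 9: reduce T->F. Stack=[( E + T] ptr=4 lookahead=* remaining=[* ( num ) + num ) - id $]
Step 10: shift *. Stack=[( E + T *] ptr=5 lookahead=( remaining=[( num ) + num ) - id $]
Step 11: shift (. Stack=[( E + T * (] ptr=6 lookahead=num remaining=[num ) + num ) - id $]
Step 12: shift num. Stack=[( E + T * ( num] ptr=7 lookahead=) remaining=[) + num ) - id $]
Step 13: reduce F->num. Stack=[( E + T * ( F] ptr=7 lookahead=) remaining=[) + num ) - id $]
Step 14: reduce T->F. Stack=[( E + T * ( T] ptr=7 lookahead=) remaining=[) + num ) - id $]
Step 15: reduce E->T. Stack=[( E + T * ( E] ptr=7 lookahead=) remaining=[) + num ) - id $]
Step 16: shift ). Stack=[( E + T * ( E )] ptr=8 lookahead=+ remaining=[+ num ) - id $]
Step 17: reduce F->( E ). Stack=[( E + T * F] ptr=8 lookahead=+ remaining=[+ num ) - id $]
Step 18: reduce T->T * F. Stack=[( E + T] ptr=8 lookahead=+ remaining=[+ num ) - id $]
Step 19: reduce E->E + T. Stack=[( E] ptr=8 lookahead=+ remaining=[+ num ) - id $]
Step 20: shift +. Stack=[( E +] ptr=9 lookahead=num remaining=[num ) - id $]
Step 21: shift num. Stack=[( E + num] ptr=10 lookahead=) remaining=[) - id $]
Step 22: reduce F->num. Stack=[( E + F] ptr=10 lookahead=) remaining=[) - id $]
Step 23: reduce T->F. Stack=[( E + T] ptr=10 lookahead=) remaining=[) - id $]
Step 24: reduce E->E + T. Stack=[( E] ptr=10 lookahead=) remaining=[) - id $]
Step 25: shift ). Stack=[( E )] ptr=11 lookahead=- remaining=[- id $]
Step 26: reduce F->( E ). Stack=[F] ptr=11 lookahead=- remaining=[- id $]
Step 27: reduce T->F. Stack=[T] ptr=11 lookahead=- remaining=[- id $]
Step 28: reduce E->T. Stack=[E] ptr=11 lookahead=- remaining=[- id $]
Step 29: shift -. Stack=[E -] ptr=12 lookahead=id remaining=[id $]
Step 30: shift id. Stack=[E - id] ptr=13 lookahead=$ remaining=[$]
Step 31: reduce F->id. Stack=[E - F] ptr=13 lookahead=$ remaining=[$]
Step 32: reduce T->F. Stack=[E - T] ptr=13 lookahead=$ remaining=[$]
Step 33: reduce E->E - T. Stack=[E] ptr=13 lookahead=$ remaining=[$]
Step 34: accept. Stack=[E] ptr=13 lookahead=$ remaining=[$]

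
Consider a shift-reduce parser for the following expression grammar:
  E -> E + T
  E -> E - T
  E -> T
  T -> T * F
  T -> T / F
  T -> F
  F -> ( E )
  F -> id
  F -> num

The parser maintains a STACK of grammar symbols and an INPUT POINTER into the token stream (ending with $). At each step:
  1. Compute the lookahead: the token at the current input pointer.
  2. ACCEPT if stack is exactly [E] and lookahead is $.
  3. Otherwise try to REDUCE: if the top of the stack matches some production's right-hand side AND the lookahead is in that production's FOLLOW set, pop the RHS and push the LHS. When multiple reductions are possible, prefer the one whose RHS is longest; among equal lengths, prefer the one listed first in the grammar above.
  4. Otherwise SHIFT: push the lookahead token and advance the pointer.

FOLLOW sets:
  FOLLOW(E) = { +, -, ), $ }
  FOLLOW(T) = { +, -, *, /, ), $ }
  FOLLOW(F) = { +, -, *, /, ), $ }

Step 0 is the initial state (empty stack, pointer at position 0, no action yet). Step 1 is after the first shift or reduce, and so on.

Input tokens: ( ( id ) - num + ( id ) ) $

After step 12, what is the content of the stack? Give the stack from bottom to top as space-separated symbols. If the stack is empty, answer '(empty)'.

Step 1: shift (. Stack=[(] ptr=1 lookahead=( remaining=[( id ) - num + ( id ) ) $]
Step 2: shift (. Stack=[( (] ptr=2 lookahead=id remaining=[id ) - num + ( id ) ) $]
Step 3: shift id. Stack=[( ( id] ptr=3 lookahead=) remaining=[) - num + ( id ) ) $]
Step 4: reduce F->id. Stack=[( ( F] ptr=3 lookahead=) remaining=[) - num + ( id ) ) $]
Step 5: reduce T->F. Stack=[( ( T] ptr=3 lookahead=) remaining=[) - num + ( id ) ) $]
Step 6: reduce E->T. Stack=[( ( E] ptr=3 lookahead=) remaining=[) - num + ( id ) ) $]
Step 7: shift ). Stack=[( ( E )] ptr=4 lookahead=- remaining=[- num + ( id ) ) $]
Step 8: reduce F->( E ). Stack=[( F] ptr=4 lookahead=- remaining=[- num + ( id ) ) $]
Step 9: reduce T->F. Stack=[( T] ptr=4 lookahead=- remaining=[- num + ( id ) ) $]
Step 10: reduce E->T. Stack=[( E] ptr=4 lookahead=- remaining=[- num + ( id ) ) $]
Step 11: shift -. Stack=[( E -] ptr=5 lookahead=num remaining=[num + ( id ) ) $]
Step 12: shift num. Stack=[( E - num] ptr=6 lookahead=+ remaining=[+ ( id ) ) $]

Answer: ( E - num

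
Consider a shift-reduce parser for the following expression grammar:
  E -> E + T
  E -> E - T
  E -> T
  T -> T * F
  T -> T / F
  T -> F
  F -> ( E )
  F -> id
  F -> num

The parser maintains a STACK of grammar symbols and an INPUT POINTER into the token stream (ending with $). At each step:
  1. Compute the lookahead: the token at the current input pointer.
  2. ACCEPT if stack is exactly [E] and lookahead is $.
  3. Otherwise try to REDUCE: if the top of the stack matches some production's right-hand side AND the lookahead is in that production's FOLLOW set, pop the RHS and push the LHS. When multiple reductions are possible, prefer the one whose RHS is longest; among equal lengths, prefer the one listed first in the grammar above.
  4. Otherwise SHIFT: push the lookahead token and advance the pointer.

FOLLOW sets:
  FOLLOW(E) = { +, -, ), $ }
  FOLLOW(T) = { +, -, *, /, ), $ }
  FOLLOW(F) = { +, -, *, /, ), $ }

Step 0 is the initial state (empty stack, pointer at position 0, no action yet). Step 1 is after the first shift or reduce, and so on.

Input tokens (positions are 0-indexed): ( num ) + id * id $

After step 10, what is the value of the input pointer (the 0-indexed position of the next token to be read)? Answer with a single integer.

Answer: 4

Derivation:
Step 1: shift (. Stack=[(] ptr=1 lookahead=num remaining=[num ) + id * id $]
Step 2: shift num. Stack=[( num] ptr=2 lookahead=) remaining=[) + id * id $]
Step 3: reduce F->num. Stack=[( F] ptr=2 lookahead=) remaining=[) + id * id $]
Step 4: reduce T->F. Stack=[( T] ptr=2 lookahead=) remaining=[) + id * id $]
Step 5: reduce E->T. Stack=[( E] ptr=2 lookahead=) remaining=[) + id * id $]
Step 6: shift ). Stack=[( E )] ptr=3 lookahead=+ remaining=[+ id * id $]
Step 7: reduce F->( E ). Stack=[F] ptr=3 lookahead=+ remaining=[+ id * id $]
Step 8: reduce T->F. Stack=[T] ptr=3 lookahead=+ remaining=[+ id * id $]
Step 9: reduce E->T. Stack=[E] ptr=3 lookahead=+ remaining=[+ id * id $]
Step 10: shift +. Stack=[E +] ptr=4 lookahead=id remaining=[id * id $]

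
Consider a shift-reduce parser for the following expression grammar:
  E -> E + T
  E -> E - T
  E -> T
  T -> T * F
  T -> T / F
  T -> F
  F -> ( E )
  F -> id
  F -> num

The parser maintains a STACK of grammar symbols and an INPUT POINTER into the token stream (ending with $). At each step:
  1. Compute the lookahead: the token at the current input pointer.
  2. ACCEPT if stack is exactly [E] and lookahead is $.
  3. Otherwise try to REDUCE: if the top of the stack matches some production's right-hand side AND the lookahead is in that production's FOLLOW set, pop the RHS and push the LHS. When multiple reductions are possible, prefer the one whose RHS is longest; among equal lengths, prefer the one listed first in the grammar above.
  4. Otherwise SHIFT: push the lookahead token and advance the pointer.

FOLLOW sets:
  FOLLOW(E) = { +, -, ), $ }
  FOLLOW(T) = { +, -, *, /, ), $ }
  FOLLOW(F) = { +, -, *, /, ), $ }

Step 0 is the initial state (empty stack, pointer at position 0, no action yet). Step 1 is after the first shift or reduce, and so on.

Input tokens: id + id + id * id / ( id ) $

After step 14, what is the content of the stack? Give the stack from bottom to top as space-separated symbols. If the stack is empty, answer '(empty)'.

Step 1: shift id. Stack=[id] ptr=1 lookahead=+ remaining=[+ id + id * id / ( id ) $]
Step 2: reduce F->id. Stack=[F] ptr=1 lookahead=+ remaining=[+ id + id * id / ( id ) $]
Step 3: reduce T->F. Stack=[T] ptr=1 lookahead=+ remaining=[+ id + id * id / ( id ) $]
Step 4: reduce E->T. Stack=[E] ptr=1 lookahead=+ remaining=[+ id + id * id / ( id ) $]
Step 5: shift +. Stack=[E +] ptr=2 lookahead=id remaining=[id + id * id / ( id ) $]
Step 6: shift id. Stack=[E + id] ptr=3 lookahead=+ remaining=[+ id * id / ( id ) $]
Step 7: reduce F->id. Stack=[E + F] ptr=3 lookahead=+ remaining=[+ id * id / ( id ) $]
Step 8: reduce T->F. Stack=[E + T] ptr=3 lookahead=+ remaining=[+ id * id / ( id ) $]
Step 9: reduce E->E + T. Stack=[E] ptr=3 lookahead=+ remaining=[+ id * id / ( id ) $]
Step 10: shift +. Stack=[E +] ptr=4 lookahead=id remaining=[id * id / ( id ) $]
Step 11: shift id. Stack=[E + id] ptr=5 lookahead=* remaining=[* id / ( id ) $]
Step 12: reduce F->id. Stack=[E + F] ptr=5 lookahead=* remaining=[* id / ( id ) $]
Step 13: reduce T->F. Stack=[E + T] ptr=5 lookahead=* remaining=[* id / ( id ) $]
Step 14: shift *. Stack=[E + T *] ptr=6 lookahead=id remaining=[id / ( id ) $]

Answer: E + T *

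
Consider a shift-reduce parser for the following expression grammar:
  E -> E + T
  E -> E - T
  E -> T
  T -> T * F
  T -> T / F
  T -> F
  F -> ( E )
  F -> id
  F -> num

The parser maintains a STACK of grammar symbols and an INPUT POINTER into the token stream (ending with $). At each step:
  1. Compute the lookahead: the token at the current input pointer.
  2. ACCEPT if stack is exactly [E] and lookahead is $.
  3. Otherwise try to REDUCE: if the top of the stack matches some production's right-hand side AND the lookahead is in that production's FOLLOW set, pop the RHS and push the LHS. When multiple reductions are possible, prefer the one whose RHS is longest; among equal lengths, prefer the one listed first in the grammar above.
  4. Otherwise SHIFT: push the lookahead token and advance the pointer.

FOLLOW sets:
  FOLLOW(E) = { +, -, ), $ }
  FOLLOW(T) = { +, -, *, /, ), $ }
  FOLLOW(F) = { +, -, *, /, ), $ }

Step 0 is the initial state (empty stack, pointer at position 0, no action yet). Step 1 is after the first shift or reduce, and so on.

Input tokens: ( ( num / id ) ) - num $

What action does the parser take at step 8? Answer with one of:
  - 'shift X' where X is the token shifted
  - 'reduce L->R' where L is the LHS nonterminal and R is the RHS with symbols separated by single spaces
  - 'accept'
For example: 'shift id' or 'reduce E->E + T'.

Answer: reduce F->id

Derivation:
Step 1: shift (. Stack=[(] ptr=1 lookahead=( remaining=[( num / id ) ) - num $]
Step 2: shift (. Stack=[( (] ptr=2 lookahead=num remaining=[num / id ) ) - num $]
Step 3: shift num. Stack=[( ( num] ptr=3 lookahead=/ remaining=[/ id ) ) - num $]
Step 4: reduce F->num. Stack=[( ( F] ptr=3 lookahead=/ remaining=[/ id ) ) - num $]
Step 5: reduce T->F. Stack=[( ( T] ptr=3 lookahead=/ remaining=[/ id ) ) - num $]
Step 6: shift /. Stack=[( ( T /] ptr=4 lookahead=id remaining=[id ) ) - num $]
Step 7: shift id. Stack=[( ( T / id] ptr=5 lookahead=) remaining=[) ) - num $]
Step 8: reduce F->id. Stack=[( ( T / F] ptr=5 lookahead=) remaining=[) ) - num $]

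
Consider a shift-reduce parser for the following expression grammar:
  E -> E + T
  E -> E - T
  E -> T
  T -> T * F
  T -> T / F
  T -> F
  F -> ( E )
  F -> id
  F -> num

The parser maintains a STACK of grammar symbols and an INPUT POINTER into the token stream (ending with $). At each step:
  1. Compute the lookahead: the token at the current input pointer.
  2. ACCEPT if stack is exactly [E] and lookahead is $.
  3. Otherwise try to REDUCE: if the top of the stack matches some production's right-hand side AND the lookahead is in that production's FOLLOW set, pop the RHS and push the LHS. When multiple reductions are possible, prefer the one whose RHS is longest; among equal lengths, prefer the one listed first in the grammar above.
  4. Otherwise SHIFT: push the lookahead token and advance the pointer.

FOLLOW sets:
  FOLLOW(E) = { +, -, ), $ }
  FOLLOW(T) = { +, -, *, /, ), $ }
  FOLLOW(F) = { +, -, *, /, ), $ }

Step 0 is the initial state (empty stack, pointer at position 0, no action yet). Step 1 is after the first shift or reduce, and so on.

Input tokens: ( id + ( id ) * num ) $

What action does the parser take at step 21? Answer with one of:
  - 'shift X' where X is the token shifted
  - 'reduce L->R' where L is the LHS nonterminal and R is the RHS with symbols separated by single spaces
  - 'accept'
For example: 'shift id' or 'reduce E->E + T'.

Answer: reduce F->( E )

Derivation:
Step 1: shift (. Stack=[(] ptr=1 lookahead=id remaining=[id + ( id ) * num ) $]
Step 2: shift id. Stack=[( id] ptr=2 lookahead=+ remaining=[+ ( id ) * num ) $]
Step 3: reduce F->id. Stack=[( F] ptr=2 lookahead=+ remaining=[+ ( id ) * num ) $]
Step 4: reduce T->F. Stack=[( T] ptr=2 lookahead=+ remaining=[+ ( id ) * num ) $]
Step 5: reduce E->T. Stack=[( E] ptr=2 lookahead=+ remaining=[+ ( id ) * num ) $]
Step 6: shift +. Stack=[( E +] ptr=3 lookahead=( remaining=[( id ) * num ) $]
Step 7: shift (. Stack=[( E + (] ptr=4 lookahead=id remaining=[id ) * num ) $]
Step 8: shift id. Stack=[( E + ( id] ptr=5 lookahead=) remaining=[) * num ) $]
Step 9: reduce F->id. Stack=[( E + ( F] ptr=5 lookahead=) remaining=[) * num ) $]
Step 10: reduce T->F. Stack=[( E + ( T] ptr=5 lookahead=) remaining=[) * num ) $]
Step 11: reduce E->T. Stack=[( E + ( E] ptr=5 lookahead=) remaining=[) * num ) $]
Step 12: shift ). Stack=[( E + ( E )] ptr=6 lookahead=* remaining=[* num ) $]
Step 13: reduce F->( E ). Stack=[( E + F] ptr=6 lookahead=* remaining=[* num ) $]
Step 14: reduce T->F. Stack=[( E + T] ptr=6 lookahead=* remaining=[* num ) $]
Step 15: shift *. Stack=[( E + T *] ptr=7 lookahead=num remaining=[num ) $]
Step 16: shift num. Stack=[( E + T * num] ptr=8 lookahead=) remaining=[) $]
Step 17: reduce F->num. Stack=[( E + T * F] ptr=8 lookahead=) remaining=[) $]
Step 18: reduce T->T * F. Stack=[( E + T] ptr=8 lookahead=) remaining=[) $]
Step 19: reduce E->E + T. Stack=[( E] ptr=8 lookahead=) remaining=[) $]
Step 20: shift ). Stack=[( E )] ptr=9 lookahead=$ remaining=[$]
Step 21: reduce F->( E ). Stack=[F] ptr=9 lookahead=$ remaining=[$]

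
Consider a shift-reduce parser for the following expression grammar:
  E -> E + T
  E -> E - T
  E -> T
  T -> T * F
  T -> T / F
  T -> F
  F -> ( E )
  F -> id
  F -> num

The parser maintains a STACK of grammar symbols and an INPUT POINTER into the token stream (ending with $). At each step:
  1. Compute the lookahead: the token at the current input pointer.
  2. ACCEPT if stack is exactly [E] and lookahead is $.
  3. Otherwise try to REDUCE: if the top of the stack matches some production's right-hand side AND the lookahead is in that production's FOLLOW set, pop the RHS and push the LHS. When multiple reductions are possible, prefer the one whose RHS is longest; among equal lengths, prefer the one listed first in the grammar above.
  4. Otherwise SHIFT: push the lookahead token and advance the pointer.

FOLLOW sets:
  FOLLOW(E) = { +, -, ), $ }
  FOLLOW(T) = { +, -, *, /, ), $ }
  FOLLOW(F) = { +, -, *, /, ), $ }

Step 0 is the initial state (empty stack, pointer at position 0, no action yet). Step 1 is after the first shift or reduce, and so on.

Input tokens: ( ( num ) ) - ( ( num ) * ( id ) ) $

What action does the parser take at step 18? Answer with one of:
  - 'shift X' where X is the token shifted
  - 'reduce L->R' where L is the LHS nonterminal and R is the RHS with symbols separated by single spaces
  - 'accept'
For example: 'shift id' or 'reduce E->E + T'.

Answer: shift num

Derivation:
Step 1: shift (. Stack=[(] ptr=1 lookahead=( remaining=[( num ) ) - ( ( num ) * ( id ) ) $]
Step 2: shift (. Stack=[( (] ptr=2 lookahead=num remaining=[num ) ) - ( ( num ) * ( id ) ) $]
Step 3: shift num. Stack=[( ( num] ptr=3 lookahead=) remaining=[) ) - ( ( num ) * ( id ) ) $]
Step 4: reduce F->num. Stack=[( ( F] ptr=3 lookahead=) remaining=[) ) - ( ( num ) * ( id ) ) $]
Step 5: reduce T->F. Stack=[( ( T] ptr=3 lookahead=) remaining=[) ) - ( ( num ) * ( id ) ) $]
Step 6: reduce E->T. Stack=[( ( E] ptr=3 lookahead=) remaining=[) ) - ( ( num ) * ( id ) ) $]
Step 7: shift ). Stack=[( ( E )] ptr=4 lookahead=) remaining=[) - ( ( num ) * ( id ) ) $]
Step 8: reduce F->( E ). Stack=[( F] ptr=4 lookahead=) remaining=[) - ( ( num ) * ( id ) ) $]
Step 9: reduce T->F. Stack=[( T] ptr=4 lookahead=) remaining=[) - ( ( num ) * ( id ) ) $]
Step 10: reduce E->T. Stack=[( E] ptr=4 lookahead=) remaining=[) - ( ( num ) * ( id ) ) $]
Step 11: shift ). Stack=[( E )] ptr=5 lookahead=- remaining=[- ( ( num ) * ( id ) ) $]
Step 12: reduce F->( E ). Stack=[F] ptr=5 lookahead=- remaining=[- ( ( num ) * ( id ) ) $]
Step 13: reduce T->F. Stack=[T] ptr=5 lookahead=- remaining=[- ( ( num ) * ( id ) ) $]
Step 14: reduce E->T. Stack=[E] ptr=5 lookahead=- remaining=[- ( ( num ) * ( id ) ) $]
Step 15: shift -. Stack=[E -] ptr=6 lookahead=( remaining=[( ( num ) * ( id ) ) $]
Step 16: shift (. Stack=[E - (] ptr=7 lookahead=( remaining=[( num ) * ( id ) ) $]
Step 17: shift (. Stack=[E - ( (] ptr=8 lookahead=num remaining=[num ) * ( id ) ) $]
Step 18: shift num. Stack=[E - ( ( num] ptr=9 lookahead=) remaining=[) * ( id ) ) $]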